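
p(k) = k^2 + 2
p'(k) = 2*k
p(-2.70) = 9.29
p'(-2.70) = -5.40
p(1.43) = 4.04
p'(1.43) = 2.86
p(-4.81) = 25.14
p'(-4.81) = -9.62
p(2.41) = 7.81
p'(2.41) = 4.82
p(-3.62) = 15.10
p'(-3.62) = -7.24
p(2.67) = 9.13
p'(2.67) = 5.34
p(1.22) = 3.49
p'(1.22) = 2.44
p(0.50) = 2.25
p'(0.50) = 1.00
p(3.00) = 11.00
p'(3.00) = 6.00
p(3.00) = 11.00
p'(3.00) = 6.00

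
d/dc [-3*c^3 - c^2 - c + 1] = -9*c^2 - 2*c - 1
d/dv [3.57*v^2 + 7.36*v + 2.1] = 7.14*v + 7.36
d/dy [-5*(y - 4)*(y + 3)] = 5 - 10*y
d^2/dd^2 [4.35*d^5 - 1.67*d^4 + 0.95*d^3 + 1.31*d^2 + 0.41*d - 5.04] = 87.0*d^3 - 20.04*d^2 + 5.7*d + 2.62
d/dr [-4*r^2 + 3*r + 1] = 3 - 8*r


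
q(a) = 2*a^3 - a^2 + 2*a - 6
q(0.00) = -6.00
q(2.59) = 27.22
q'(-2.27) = 37.46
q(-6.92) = -730.47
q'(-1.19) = 12.88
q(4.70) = 188.96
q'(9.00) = 470.00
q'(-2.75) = 52.88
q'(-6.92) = 303.16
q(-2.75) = -60.66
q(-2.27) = -39.09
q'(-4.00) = 106.00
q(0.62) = -4.67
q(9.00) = 1389.00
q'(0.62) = 3.07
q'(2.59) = 37.07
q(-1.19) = -13.17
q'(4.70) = 125.14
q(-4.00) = -158.00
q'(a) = 6*a^2 - 2*a + 2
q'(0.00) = 2.00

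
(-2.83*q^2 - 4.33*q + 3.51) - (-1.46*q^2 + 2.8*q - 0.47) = -1.37*q^2 - 7.13*q + 3.98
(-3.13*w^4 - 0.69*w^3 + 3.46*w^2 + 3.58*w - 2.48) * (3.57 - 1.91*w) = 5.9783*w^5 - 9.8562*w^4 - 9.0719*w^3 + 5.5144*w^2 + 17.5174*w - 8.8536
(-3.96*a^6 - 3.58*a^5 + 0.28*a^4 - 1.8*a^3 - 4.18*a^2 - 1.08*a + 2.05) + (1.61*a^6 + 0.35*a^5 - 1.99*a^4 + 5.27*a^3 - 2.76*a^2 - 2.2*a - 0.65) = -2.35*a^6 - 3.23*a^5 - 1.71*a^4 + 3.47*a^3 - 6.94*a^2 - 3.28*a + 1.4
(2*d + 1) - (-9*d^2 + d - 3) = 9*d^2 + d + 4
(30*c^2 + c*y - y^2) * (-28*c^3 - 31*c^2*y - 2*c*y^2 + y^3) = -840*c^5 - 958*c^4*y - 63*c^3*y^2 + 59*c^2*y^3 + 3*c*y^4 - y^5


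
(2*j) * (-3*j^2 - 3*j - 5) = -6*j^3 - 6*j^2 - 10*j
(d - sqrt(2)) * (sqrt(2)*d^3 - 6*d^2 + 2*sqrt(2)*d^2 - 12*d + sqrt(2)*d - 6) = sqrt(2)*d^4 - 8*d^3 + 2*sqrt(2)*d^3 - 16*d^2 + 7*sqrt(2)*d^2 - 8*d + 12*sqrt(2)*d + 6*sqrt(2)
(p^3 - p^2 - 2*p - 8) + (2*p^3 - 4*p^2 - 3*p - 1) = 3*p^3 - 5*p^2 - 5*p - 9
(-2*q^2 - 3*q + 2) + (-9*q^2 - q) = -11*q^2 - 4*q + 2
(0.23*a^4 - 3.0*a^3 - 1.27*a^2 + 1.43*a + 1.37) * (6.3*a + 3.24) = 1.449*a^5 - 18.1548*a^4 - 17.721*a^3 + 4.8942*a^2 + 13.2642*a + 4.4388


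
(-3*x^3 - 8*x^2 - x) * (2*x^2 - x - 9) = -6*x^5 - 13*x^4 + 33*x^3 + 73*x^2 + 9*x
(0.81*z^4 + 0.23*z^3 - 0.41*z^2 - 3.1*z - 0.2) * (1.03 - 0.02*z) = -0.0162*z^5 + 0.8297*z^4 + 0.2451*z^3 - 0.3603*z^2 - 3.189*z - 0.206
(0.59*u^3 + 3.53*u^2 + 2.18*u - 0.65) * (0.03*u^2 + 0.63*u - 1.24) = 0.0177*u^5 + 0.4776*u^4 + 1.5577*u^3 - 3.0233*u^2 - 3.1127*u + 0.806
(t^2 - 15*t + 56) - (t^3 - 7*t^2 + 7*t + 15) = -t^3 + 8*t^2 - 22*t + 41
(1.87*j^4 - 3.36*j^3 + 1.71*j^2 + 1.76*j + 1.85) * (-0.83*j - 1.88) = -1.5521*j^5 - 0.7268*j^4 + 4.8975*j^3 - 4.6756*j^2 - 4.8443*j - 3.478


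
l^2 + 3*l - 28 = (l - 4)*(l + 7)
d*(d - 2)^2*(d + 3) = d^4 - d^3 - 8*d^2 + 12*d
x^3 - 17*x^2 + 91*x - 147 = (x - 7)^2*(x - 3)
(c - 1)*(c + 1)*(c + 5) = c^3 + 5*c^2 - c - 5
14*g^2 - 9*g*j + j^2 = (-7*g + j)*(-2*g + j)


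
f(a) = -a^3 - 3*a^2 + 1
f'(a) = -3*a^2 - 6*a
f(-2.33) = -2.64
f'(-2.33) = -2.31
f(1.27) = -5.89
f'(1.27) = -12.46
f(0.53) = 0.01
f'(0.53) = -4.02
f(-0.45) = 0.48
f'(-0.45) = 2.09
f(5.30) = -232.15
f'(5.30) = -116.07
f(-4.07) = 18.72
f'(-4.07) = -25.27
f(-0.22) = 0.87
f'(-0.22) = 1.17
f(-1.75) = -2.83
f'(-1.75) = 1.31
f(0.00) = 1.00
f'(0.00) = 0.00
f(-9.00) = 487.00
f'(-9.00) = -189.00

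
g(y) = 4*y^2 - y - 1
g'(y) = 8*y - 1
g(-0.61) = 1.10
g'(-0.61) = -5.88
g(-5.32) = 117.53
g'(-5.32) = -43.56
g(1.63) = 8.00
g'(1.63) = 12.04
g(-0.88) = 2.98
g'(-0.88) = -8.04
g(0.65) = 0.04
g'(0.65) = 4.20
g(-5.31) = 117.09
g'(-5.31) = -43.48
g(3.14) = 35.30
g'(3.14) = 24.12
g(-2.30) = 22.46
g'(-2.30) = -19.40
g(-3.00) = 38.00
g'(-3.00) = -25.00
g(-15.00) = 914.00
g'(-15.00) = -121.00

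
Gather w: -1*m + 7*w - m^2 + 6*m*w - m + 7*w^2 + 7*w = -m^2 - 2*m + 7*w^2 + w*(6*m + 14)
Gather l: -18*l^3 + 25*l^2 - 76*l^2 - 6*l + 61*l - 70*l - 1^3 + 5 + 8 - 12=-18*l^3 - 51*l^2 - 15*l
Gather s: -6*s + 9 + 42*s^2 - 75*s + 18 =42*s^2 - 81*s + 27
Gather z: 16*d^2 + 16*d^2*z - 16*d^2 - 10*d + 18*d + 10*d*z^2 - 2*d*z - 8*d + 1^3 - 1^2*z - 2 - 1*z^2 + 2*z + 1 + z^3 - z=z^3 + z^2*(10*d - 1) + z*(16*d^2 - 2*d)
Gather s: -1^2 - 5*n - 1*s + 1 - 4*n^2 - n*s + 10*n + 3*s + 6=-4*n^2 + 5*n + s*(2 - n) + 6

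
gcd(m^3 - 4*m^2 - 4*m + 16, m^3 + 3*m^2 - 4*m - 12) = m^2 - 4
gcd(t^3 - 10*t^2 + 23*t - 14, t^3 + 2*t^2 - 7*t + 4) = t - 1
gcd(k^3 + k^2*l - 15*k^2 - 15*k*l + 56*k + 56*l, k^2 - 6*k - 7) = k - 7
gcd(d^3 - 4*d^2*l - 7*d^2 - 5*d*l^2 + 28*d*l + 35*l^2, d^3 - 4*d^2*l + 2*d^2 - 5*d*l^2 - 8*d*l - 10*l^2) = d^2 - 4*d*l - 5*l^2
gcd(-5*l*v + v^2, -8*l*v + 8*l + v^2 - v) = 1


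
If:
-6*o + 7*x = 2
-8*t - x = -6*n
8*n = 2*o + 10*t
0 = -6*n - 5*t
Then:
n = 5/123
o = 50/123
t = -2/41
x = 26/41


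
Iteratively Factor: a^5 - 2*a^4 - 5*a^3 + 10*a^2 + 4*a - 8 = (a + 1)*(a^4 - 3*a^3 - 2*a^2 + 12*a - 8) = (a - 1)*(a + 1)*(a^3 - 2*a^2 - 4*a + 8) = (a - 2)*(a - 1)*(a + 1)*(a^2 - 4) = (a - 2)*(a - 1)*(a + 1)*(a + 2)*(a - 2)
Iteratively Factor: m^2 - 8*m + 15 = (m - 3)*(m - 5)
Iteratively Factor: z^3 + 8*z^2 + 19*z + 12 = (z + 1)*(z^2 + 7*z + 12) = (z + 1)*(z + 4)*(z + 3)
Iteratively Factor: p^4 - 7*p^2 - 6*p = (p + 1)*(p^3 - p^2 - 6*p) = (p - 3)*(p + 1)*(p^2 + 2*p) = p*(p - 3)*(p + 1)*(p + 2)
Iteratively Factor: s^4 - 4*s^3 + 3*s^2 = (s)*(s^3 - 4*s^2 + 3*s) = s*(s - 1)*(s^2 - 3*s) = s^2*(s - 1)*(s - 3)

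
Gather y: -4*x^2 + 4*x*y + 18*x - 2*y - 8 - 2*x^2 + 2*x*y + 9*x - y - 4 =-6*x^2 + 27*x + y*(6*x - 3) - 12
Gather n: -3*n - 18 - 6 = -3*n - 24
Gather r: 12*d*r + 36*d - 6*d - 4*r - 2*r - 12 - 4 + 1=30*d + r*(12*d - 6) - 15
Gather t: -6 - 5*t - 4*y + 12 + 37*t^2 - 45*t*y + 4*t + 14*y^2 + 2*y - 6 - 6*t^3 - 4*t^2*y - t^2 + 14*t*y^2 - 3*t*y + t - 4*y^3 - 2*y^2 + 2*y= -6*t^3 + t^2*(36 - 4*y) + t*(14*y^2 - 48*y) - 4*y^3 + 12*y^2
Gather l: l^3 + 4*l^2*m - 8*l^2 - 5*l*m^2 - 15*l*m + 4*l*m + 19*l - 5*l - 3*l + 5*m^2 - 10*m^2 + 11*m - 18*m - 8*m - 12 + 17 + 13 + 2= l^3 + l^2*(4*m - 8) + l*(-5*m^2 - 11*m + 11) - 5*m^2 - 15*m + 20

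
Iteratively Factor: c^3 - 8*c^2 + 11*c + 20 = (c - 4)*(c^2 - 4*c - 5) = (c - 4)*(c + 1)*(c - 5)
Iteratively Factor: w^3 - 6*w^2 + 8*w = (w)*(w^2 - 6*w + 8) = w*(w - 4)*(w - 2)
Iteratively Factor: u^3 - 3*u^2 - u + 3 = (u - 3)*(u^2 - 1) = (u - 3)*(u + 1)*(u - 1)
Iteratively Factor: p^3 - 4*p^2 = (p - 4)*(p^2) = p*(p - 4)*(p)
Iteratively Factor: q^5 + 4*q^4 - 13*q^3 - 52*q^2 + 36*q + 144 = (q + 3)*(q^4 + q^3 - 16*q^2 - 4*q + 48) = (q + 2)*(q + 3)*(q^3 - q^2 - 14*q + 24) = (q - 3)*(q + 2)*(q + 3)*(q^2 + 2*q - 8) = (q - 3)*(q + 2)*(q + 3)*(q + 4)*(q - 2)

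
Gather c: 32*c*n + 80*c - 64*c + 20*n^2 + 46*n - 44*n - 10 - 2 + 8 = c*(32*n + 16) + 20*n^2 + 2*n - 4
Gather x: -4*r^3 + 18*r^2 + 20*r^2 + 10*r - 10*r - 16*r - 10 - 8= -4*r^3 + 38*r^2 - 16*r - 18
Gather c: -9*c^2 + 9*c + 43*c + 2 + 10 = -9*c^2 + 52*c + 12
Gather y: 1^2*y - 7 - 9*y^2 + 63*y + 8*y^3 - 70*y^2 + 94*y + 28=8*y^3 - 79*y^2 + 158*y + 21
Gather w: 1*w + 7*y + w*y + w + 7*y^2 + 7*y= w*(y + 2) + 7*y^2 + 14*y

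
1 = 1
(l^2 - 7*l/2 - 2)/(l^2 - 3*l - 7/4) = 2*(l - 4)/(2*l - 7)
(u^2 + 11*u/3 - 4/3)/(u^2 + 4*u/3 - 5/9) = 3*(u + 4)/(3*u + 5)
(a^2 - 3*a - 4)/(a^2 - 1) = (a - 4)/(a - 1)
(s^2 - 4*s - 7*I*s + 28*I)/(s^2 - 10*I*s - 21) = (s - 4)/(s - 3*I)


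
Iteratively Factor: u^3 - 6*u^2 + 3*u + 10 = (u + 1)*(u^2 - 7*u + 10) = (u - 5)*(u + 1)*(u - 2)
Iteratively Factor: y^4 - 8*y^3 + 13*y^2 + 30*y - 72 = (y - 4)*(y^3 - 4*y^2 - 3*y + 18) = (y - 4)*(y - 3)*(y^2 - y - 6) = (y - 4)*(y - 3)^2*(y + 2)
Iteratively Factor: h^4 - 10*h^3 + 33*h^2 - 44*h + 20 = (h - 5)*(h^3 - 5*h^2 + 8*h - 4) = (h - 5)*(h - 1)*(h^2 - 4*h + 4) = (h - 5)*(h - 2)*(h - 1)*(h - 2)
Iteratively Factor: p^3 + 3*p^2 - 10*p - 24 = (p + 2)*(p^2 + p - 12) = (p + 2)*(p + 4)*(p - 3)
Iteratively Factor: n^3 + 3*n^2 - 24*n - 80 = (n + 4)*(n^2 - n - 20) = (n + 4)^2*(n - 5)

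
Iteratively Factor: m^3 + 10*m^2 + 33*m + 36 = (m + 4)*(m^2 + 6*m + 9) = (m + 3)*(m + 4)*(m + 3)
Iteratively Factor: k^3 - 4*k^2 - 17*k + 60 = (k - 3)*(k^2 - k - 20) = (k - 5)*(k - 3)*(k + 4)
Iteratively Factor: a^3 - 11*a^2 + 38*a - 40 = (a - 2)*(a^2 - 9*a + 20) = (a - 4)*(a - 2)*(a - 5)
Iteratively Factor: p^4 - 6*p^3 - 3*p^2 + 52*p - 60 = (p + 3)*(p^3 - 9*p^2 + 24*p - 20) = (p - 2)*(p + 3)*(p^2 - 7*p + 10) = (p - 5)*(p - 2)*(p + 3)*(p - 2)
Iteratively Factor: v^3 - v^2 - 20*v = (v - 5)*(v^2 + 4*v) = (v - 5)*(v + 4)*(v)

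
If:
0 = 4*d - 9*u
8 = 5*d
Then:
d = 8/5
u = 32/45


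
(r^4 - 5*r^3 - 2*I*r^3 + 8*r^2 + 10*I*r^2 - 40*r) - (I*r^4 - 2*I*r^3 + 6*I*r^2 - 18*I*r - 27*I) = r^4 - I*r^4 - 5*r^3 + 8*r^2 + 4*I*r^2 - 40*r + 18*I*r + 27*I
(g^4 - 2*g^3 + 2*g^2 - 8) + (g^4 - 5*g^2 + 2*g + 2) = 2*g^4 - 2*g^3 - 3*g^2 + 2*g - 6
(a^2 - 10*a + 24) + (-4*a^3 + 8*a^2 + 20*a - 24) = -4*a^3 + 9*a^2 + 10*a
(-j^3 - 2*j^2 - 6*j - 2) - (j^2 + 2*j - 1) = -j^3 - 3*j^2 - 8*j - 1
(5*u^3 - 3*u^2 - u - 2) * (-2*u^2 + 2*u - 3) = -10*u^5 + 16*u^4 - 19*u^3 + 11*u^2 - u + 6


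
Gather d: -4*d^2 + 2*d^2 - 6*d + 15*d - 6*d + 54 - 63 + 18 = -2*d^2 + 3*d + 9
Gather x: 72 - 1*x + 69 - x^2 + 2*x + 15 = -x^2 + x + 156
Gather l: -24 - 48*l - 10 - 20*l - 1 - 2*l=-70*l - 35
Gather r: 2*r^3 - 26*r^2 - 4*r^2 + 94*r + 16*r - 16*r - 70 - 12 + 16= 2*r^3 - 30*r^2 + 94*r - 66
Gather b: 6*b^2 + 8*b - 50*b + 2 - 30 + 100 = 6*b^2 - 42*b + 72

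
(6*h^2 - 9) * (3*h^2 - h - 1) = 18*h^4 - 6*h^3 - 33*h^2 + 9*h + 9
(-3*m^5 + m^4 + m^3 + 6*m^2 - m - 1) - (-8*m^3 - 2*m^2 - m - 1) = -3*m^5 + m^4 + 9*m^3 + 8*m^2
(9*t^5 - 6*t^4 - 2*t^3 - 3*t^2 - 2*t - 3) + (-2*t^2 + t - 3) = 9*t^5 - 6*t^4 - 2*t^3 - 5*t^2 - t - 6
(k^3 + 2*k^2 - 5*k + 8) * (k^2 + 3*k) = k^5 + 5*k^4 + k^3 - 7*k^2 + 24*k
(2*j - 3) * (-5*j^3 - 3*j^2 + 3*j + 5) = -10*j^4 + 9*j^3 + 15*j^2 + j - 15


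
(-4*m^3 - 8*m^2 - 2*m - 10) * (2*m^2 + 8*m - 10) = -8*m^5 - 48*m^4 - 28*m^3 + 44*m^2 - 60*m + 100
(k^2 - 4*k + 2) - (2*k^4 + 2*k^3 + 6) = -2*k^4 - 2*k^3 + k^2 - 4*k - 4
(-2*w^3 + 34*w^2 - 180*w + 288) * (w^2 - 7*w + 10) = -2*w^5 + 48*w^4 - 438*w^3 + 1888*w^2 - 3816*w + 2880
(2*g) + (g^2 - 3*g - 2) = g^2 - g - 2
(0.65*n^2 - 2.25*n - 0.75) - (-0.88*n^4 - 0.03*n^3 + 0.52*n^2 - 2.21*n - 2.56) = 0.88*n^4 + 0.03*n^3 + 0.13*n^2 - 0.04*n + 1.81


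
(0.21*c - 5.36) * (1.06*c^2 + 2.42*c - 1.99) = 0.2226*c^3 - 5.1734*c^2 - 13.3891*c + 10.6664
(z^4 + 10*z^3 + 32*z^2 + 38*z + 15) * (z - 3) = z^5 + 7*z^4 + 2*z^3 - 58*z^2 - 99*z - 45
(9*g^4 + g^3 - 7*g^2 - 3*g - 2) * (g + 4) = 9*g^5 + 37*g^4 - 3*g^3 - 31*g^2 - 14*g - 8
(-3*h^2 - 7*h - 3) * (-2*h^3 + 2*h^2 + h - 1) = 6*h^5 + 8*h^4 - 11*h^3 - 10*h^2 + 4*h + 3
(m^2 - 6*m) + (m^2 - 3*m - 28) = 2*m^2 - 9*m - 28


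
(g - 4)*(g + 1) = g^2 - 3*g - 4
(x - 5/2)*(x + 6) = x^2 + 7*x/2 - 15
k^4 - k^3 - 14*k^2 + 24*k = k*(k - 3)*(k - 2)*(k + 4)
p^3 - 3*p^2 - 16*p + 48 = (p - 4)*(p - 3)*(p + 4)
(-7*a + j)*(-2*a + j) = 14*a^2 - 9*a*j + j^2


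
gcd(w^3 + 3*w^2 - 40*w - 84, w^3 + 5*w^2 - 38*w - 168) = w^2 + w - 42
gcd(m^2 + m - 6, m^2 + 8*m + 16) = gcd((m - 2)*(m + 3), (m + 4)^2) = 1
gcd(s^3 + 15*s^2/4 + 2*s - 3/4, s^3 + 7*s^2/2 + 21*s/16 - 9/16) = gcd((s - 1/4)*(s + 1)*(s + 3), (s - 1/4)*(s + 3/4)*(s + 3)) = s^2 + 11*s/4 - 3/4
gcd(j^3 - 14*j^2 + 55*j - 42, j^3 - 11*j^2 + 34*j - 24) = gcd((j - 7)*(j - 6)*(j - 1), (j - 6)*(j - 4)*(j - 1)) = j^2 - 7*j + 6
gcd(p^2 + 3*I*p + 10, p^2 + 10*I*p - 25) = p + 5*I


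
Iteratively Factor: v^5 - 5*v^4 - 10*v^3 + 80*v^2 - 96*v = (v + 4)*(v^4 - 9*v^3 + 26*v^2 - 24*v) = (v - 3)*(v + 4)*(v^3 - 6*v^2 + 8*v) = v*(v - 3)*(v + 4)*(v^2 - 6*v + 8) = v*(v - 3)*(v - 2)*(v + 4)*(v - 4)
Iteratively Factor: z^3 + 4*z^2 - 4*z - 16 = (z + 4)*(z^2 - 4) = (z - 2)*(z + 4)*(z + 2)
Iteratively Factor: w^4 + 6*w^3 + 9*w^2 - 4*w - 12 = (w - 1)*(w^3 + 7*w^2 + 16*w + 12) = (w - 1)*(w + 2)*(w^2 + 5*w + 6) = (w - 1)*(w + 2)*(w + 3)*(w + 2)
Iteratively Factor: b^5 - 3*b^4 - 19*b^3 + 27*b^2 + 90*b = (b + 2)*(b^4 - 5*b^3 - 9*b^2 + 45*b) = (b - 5)*(b + 2)*(b^3 - 9*b) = (b - 5)*(b - 3)*(b + 2)*(b^2 + 3*b) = b*(b - 5)*(b - 3)*(b + 2)*(b + 3)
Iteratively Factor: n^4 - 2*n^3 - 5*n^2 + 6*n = (n - 1)*(n^3 - n^2 - 6*n) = (n - 3)*(n - 1)*(n^2 + 2*n) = (n - 3)*(n - 1)*(n + 2)*(n)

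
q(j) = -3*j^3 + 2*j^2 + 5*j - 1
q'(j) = -9*j^2 + 4*j + 5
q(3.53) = -90.39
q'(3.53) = -93.03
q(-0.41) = -2.51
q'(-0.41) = 1.85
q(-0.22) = -1.97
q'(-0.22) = 3.68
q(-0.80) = -2.18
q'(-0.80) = -3.96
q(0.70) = 2.45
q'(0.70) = 3.39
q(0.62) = 2.15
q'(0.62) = 4.02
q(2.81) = -37.72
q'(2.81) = -54.82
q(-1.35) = 3.28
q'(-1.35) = -16.80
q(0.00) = -1.00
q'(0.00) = 5.00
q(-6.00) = 689.00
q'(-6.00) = -343.00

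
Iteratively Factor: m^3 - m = (m)*(m^2 - 1) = m*(m + 1)*(m - 1)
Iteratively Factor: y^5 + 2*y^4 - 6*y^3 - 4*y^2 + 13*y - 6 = (y - 1)*(y^4 + 3*y^3 - 3*y^2 - 7*y + 6) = (y - 1)*(y + 2)*(y^3 + y^2 - 5*y + 3) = (y - 1)*(y + 2)*(y + 3)*(y^2 - 2*y + 1) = (y - 1)^2*(y + 2)*(y + 3)*(y - 1)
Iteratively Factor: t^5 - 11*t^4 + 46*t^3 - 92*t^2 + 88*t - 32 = (t - 4)*(t^4 - 7*t^3 + 18*t^2 - 20*t + 8) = (t - 4)*(t - 2)*(t^3 - 5*t^2 + 8*t - 4) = (t - 4)*(t - 2)*(t - 1)*(t^2 - 4*t + 4) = (t - 4)*(t - 2)^2*(t - 1)*(t - 2)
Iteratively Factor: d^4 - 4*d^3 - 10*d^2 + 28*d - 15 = (d + 3)*(d^3 - 7*d^2 + 11*d - 5) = (d - 5)*(d + 3)*(d^2 - 2*d + 1) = (d - 5)*(d - 1)*(d + 3)*(d - 1)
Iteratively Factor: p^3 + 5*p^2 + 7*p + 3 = (p + 1)*(p^2 + 4*p + 3) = (p + 1)*(p + 3)*(p + 1)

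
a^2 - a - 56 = (a - 8)*(a + 7)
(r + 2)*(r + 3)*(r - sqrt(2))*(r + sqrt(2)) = r^4 + 5*r^3 + 4*r^2 - 10*r - 12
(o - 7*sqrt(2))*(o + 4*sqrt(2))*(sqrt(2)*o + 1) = sqrt(2)*o^3 - 5*o^2 - 59*sqrt(2)*o - 56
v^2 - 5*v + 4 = (v - 4)*(v - 1)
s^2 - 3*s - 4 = (s - 4)*(s + 1)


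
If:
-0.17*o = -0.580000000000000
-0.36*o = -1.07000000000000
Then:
No Solution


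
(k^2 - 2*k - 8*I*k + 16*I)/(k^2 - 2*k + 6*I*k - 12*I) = (k - 8*I)/(k + 6*I)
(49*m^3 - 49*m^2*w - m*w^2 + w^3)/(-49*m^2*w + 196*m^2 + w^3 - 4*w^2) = (-m + w)/(w - 4)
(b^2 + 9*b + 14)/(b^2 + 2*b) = (b + 7)/b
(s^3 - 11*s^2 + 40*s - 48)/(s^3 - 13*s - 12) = (s^2 - 7*s + 12)/(s^2 + 4*s + 3)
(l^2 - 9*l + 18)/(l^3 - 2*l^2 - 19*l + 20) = (l^2 - 9*l + 18)/(l^3 - 2*l^2 - 19*l + 20)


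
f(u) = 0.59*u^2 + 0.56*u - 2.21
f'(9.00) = 11.18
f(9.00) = 50.62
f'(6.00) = 7.64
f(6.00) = 22.39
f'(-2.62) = -2.53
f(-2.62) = 0.37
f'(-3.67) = -3.77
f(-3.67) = 3.68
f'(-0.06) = 0.49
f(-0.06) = -2.24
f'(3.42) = 4.60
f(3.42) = 6.61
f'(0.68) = 1.36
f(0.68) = -1.56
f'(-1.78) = -1.54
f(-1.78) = -1.34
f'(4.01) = 5.29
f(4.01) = 9.52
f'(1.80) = 2.68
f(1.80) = 0.71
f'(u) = 1.18*u + 0.56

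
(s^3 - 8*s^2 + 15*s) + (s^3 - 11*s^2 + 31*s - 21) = 2*s^3 - 19*s^2 + 46*s - 21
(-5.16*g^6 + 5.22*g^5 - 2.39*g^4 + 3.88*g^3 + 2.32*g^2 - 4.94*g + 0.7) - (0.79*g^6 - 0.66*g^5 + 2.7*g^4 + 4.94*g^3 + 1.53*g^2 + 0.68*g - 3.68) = -5.95*g^6 + 5.88*g^5 - 5.09*g^4 - 1.06*g^3 + 0.79*g^2 - 5.62*g + 4.38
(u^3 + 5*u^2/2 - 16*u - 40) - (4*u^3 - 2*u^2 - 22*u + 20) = -3*u^3 + 9*u^2/2 + 6*u - 60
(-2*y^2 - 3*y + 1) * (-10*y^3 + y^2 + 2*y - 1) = 20*y^5 + 28*y^4 - 17*y^3 - 3*y^2 + 5*y - 1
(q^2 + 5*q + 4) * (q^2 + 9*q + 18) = q^4 + 14*q^3 + 67*q^2 + 126*q + 72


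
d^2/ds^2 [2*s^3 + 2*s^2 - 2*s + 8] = 12*s + 4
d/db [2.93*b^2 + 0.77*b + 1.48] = 5.86*b + 0.77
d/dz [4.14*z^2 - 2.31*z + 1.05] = 8.28*z - 2.31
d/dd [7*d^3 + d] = 21*d^2 + 1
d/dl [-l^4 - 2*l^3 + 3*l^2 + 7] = 2*l*(-2*l^2 - 3*l + 3)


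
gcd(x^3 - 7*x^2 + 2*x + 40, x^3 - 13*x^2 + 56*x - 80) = x^2 - 9*x + 20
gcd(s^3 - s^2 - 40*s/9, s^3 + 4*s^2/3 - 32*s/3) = s^2 - 8*s/3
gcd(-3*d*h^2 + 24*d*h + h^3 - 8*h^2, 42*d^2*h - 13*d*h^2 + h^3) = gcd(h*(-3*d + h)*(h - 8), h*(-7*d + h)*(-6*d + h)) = h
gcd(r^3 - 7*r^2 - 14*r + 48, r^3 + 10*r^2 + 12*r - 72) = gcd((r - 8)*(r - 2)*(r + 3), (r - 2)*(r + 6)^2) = r - 2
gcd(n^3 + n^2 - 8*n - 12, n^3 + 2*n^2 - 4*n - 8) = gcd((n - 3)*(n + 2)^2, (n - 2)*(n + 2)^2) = n^2 + 4*n + 4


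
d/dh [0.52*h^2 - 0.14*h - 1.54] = 1.04*h - 0.14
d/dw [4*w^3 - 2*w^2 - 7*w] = 12*w^2 - 4*w - 7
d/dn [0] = 0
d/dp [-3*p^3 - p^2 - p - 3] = -9*p^2 - 2*p - 1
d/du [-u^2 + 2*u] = 2 - 2*u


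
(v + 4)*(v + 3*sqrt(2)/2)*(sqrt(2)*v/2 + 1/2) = sqrt(2)*v^3/2 + 2*v^2 + 2*sqrt(2)*v^2 + 3*sqrt(2)*v/4 + 8*v + 3*sqrt(2)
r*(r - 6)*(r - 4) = r^3 - 10*r^2 + 24*r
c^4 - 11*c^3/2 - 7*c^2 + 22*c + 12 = (c - 6)*(c - 2)*(c + 1/2)*(c + 2)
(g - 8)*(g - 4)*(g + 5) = g^3 - 7*g^2 - 28*g + 160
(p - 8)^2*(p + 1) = p^3 - 15*p^2 + 48*p + 64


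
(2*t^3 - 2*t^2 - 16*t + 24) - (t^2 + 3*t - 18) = 2*t^3 - 3*t^2 - 19*t + 42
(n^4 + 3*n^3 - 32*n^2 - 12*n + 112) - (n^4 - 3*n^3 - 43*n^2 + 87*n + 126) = 6*n^3 + 11*n^2 - 99*n - 14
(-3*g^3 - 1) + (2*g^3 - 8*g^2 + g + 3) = -g^3 - 8*g^2 + g + 2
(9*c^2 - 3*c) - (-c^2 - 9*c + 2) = 10*c^2 + 6*c - 2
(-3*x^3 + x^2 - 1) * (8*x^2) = -24*x^5 + 8*x^4 - 8*x^2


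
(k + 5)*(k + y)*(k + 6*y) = k^3 + 7*k^2*y + 5*k^2 + 6*k*y^2 + 35*k*y + 30*y^2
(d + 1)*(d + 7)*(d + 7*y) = d^3 + 7*d^2*y + 8*d^2 + 56*d*y + 7*d + 49*y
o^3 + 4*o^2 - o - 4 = (o - 1)*(o + 1)*(o + 4)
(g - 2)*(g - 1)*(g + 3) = g^3 - 7*g + 6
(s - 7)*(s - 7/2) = s^2 - 21*s/2 + 49/2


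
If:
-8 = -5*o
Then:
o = 8/5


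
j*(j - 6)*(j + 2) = j^3 - 4*j^2 - 12*j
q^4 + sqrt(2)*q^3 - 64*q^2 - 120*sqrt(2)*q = q*(q - 6*sqrt(2))*(q + 2*sqrt(2))*(q + 5*sqrt(2))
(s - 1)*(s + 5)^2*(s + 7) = s^4 + 16*s^3 + 78*s^2 + 80*s - 175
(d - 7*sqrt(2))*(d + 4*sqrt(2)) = d^2 - 3*sqrt(2)*d - 56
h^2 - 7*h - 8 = (h - 8)*(h + 1)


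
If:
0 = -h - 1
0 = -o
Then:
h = -1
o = 0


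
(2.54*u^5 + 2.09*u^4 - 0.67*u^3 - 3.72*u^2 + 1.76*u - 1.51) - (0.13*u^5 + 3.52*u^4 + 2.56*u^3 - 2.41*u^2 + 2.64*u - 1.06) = 2.41*u^5 - 1.43*u^4 - 3.23*u^3 - 1.31*u^2 - 0.88*u - 0.45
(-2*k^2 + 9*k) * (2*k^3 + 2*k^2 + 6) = -4*k^5 + 14*k^4 + 18*k^3 - 12*k^2 + 54*k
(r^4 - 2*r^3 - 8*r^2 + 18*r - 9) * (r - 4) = r^5 - 6*r^4 + 50*r^2 - 81*r + 36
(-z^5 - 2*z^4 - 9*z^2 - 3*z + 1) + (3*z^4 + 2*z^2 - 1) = -z^5 + z^4 - 7*z^2 - 3*z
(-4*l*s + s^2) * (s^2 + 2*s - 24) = -4*l*s^3 - 8*l*s^2 + 96*l*s + s^4 + 2*s^3 - 24*s^2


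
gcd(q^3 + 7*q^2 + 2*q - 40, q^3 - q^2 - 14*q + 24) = q^2 + 2*q - 8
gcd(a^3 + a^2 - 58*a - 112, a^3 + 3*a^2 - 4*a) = 1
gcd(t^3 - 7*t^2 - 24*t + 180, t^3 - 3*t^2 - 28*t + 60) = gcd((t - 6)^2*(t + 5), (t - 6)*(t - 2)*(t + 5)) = t^2 - t - 30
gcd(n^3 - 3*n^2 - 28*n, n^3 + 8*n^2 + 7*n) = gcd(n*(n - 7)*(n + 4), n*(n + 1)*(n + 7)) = n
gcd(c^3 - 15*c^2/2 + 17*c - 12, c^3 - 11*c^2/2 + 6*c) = c^2 - 11*c/2 + 6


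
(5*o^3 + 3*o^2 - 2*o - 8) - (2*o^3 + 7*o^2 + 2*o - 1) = 3*o^3 - 4*o^2 - 4*o - 7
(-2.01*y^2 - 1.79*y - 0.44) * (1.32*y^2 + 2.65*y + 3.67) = -2.6532*y^4 - 7.6893*y^3 - 12.701*y^2 - 7.7353*y - 1.6148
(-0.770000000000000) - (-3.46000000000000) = 2.69000000000000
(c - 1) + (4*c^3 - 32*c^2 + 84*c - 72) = 4*c^3 - 32*c^2 + 85*c - 73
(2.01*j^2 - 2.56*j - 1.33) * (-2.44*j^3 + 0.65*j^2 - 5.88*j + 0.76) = -4.9044*j^5 + 7.5529*j^4 - 10.2376*j^3 + 15.7159*j^2 + 5.8748*j - 1.0108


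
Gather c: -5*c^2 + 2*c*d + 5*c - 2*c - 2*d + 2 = -5*c^2 + c*(2*d + 3) - 2*d + 2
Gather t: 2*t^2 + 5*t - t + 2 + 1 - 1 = 2*t^2 + 4*t + 2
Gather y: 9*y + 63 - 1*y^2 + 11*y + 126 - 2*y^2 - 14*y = -3*y^2 + 6*y + 189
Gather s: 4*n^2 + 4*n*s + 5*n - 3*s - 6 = 4*n^2 + 5*n + s*(4*n - 3) - 6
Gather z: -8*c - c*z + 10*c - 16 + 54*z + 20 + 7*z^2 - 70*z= 2*c + 7*z^2 + z*(-c - 16) + 4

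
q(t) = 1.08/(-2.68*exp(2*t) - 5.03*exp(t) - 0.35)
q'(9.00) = 0.00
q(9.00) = 0.00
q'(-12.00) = 0.00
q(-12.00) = -3.09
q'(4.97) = 0.00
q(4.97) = -0.00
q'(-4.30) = 0.43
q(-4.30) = -2.58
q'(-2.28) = 0.77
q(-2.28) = -1.21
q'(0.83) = 0.06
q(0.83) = -0.04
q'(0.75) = 0.07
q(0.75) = -0.05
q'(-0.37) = 0.25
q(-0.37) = -0.21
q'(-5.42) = 0.17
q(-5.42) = -2.90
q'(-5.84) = 0.12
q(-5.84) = -2.96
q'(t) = 1.08*(5.36*exp(2*t) + 5.03*exp(t))/(-2.68*exp(2*t) - 5.03*exp(t) - 0.35)^2 = (5.7888*exp(t) + 5.4324)*exp(t)/(2.68*exp(2*t) + 5.03*exp(t) + 0.35)^2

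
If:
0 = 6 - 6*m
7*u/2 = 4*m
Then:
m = 1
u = 8/7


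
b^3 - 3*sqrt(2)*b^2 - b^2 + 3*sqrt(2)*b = b*(b - 1)*(b - 3*sqrt(2))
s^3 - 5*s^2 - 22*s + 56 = (s - 7)*(s - 2)*(s + 4)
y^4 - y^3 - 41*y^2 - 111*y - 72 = (y - 8)*(y + 1)*(y + 3)^2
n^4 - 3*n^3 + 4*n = n*(n - 2)^2*(n + 1)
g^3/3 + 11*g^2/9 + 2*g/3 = g*(g/3 + 1)*(g + 2/3)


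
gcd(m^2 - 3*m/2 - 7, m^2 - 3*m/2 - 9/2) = 1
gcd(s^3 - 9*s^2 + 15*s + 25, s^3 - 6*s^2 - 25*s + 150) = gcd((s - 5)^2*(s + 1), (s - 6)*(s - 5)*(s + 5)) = s - 5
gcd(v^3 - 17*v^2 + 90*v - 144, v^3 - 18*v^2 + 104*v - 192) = v^2 - 14*v + 48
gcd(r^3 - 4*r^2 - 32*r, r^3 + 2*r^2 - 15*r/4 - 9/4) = 1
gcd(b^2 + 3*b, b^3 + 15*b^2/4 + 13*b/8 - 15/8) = b + 3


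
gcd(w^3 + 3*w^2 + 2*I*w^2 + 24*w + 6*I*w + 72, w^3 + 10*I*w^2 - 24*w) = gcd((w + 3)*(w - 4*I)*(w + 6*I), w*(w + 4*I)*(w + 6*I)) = w + 6*I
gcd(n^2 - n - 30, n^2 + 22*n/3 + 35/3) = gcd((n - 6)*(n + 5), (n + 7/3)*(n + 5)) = n + 5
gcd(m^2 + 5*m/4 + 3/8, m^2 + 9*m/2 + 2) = m + 1/2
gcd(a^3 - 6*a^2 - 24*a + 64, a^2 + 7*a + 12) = a + 4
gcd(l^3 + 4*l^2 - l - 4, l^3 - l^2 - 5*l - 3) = l + 1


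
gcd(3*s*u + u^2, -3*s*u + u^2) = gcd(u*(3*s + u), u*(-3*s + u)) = u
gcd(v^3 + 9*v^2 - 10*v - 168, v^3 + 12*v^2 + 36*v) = v + 6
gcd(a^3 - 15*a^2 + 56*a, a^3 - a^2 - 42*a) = a^2 - 7*a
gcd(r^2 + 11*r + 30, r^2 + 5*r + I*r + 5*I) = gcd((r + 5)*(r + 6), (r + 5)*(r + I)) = r + 5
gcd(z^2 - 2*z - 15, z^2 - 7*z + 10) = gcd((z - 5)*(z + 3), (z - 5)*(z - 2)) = z - 5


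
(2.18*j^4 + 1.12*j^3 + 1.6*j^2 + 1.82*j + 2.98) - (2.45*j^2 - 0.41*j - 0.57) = 2.18*j^4 + 1.12*j^3 - 0.85*j^2 + 2.23*j + 3.55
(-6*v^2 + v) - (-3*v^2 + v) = -3*v^2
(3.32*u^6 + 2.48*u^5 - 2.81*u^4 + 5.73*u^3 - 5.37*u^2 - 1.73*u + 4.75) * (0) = 0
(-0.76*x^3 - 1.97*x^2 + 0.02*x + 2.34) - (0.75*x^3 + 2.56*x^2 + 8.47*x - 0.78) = -1.51*x^3 - 4.53*x^2 - 8.45*x + 3.12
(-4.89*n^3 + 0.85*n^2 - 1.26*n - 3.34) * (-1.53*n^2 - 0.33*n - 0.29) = 7.4817*n^5 + 0.3132*n^4 + 3.0654*n^3 + 5.2795*n^2 + 1.4676*n + 0.9686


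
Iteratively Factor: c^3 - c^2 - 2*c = (c - 2)*(c^2 + c) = (c - 2)*(c + 1)*(c)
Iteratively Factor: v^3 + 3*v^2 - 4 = (v + 2)*(v^2 + v - 2) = (v + 2)^2*(v - 1)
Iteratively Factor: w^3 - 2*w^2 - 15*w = (w + 3)*(w^2 - 5*w) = w*(w + 3)*(w - 5)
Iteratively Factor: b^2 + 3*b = (b)*(b + 3)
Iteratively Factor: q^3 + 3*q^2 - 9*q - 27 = (q + 3)*(q^2 - 9) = (q + 3)^2*(q - 3)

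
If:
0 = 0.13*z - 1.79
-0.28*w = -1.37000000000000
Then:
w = 4.89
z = 13.77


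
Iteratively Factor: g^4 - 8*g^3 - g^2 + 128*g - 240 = (g + 4)*(g^3 - 12*g^2 + 47*g - 60) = (g - 5)*(g + 4)*(g^2 - 7*g + 12) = (g - 5)*(g - 3)*(g + 4)*(g - 4)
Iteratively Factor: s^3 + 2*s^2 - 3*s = (s)*(s^2 + 2*s - 3) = s*(s + 3)*(s - 1)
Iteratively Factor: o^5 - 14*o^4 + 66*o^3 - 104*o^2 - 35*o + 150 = (o - 3)*(o^4 - 11*o^3 + 33*o^2 - 5*o - 50) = (o - 5)*(o - 3)*(o^3 - 6*o^2 + 3*o + 10) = (o - 5)^2*(o - 3)*(o^2 - o - 2) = (o - 5)^2*(o - 3)*(o + 1)*(o - 2)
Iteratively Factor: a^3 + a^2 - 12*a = (a - 3)*(a^2 + 4*a) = a*(a - 3)*(a + 4)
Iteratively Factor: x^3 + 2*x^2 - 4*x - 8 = (x + 2)*(x^2 - 4) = (x + 2)^2*(x - 2)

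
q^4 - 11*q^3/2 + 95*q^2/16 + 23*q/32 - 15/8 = (q - 4)*(q - 5/4)*(q - 3/4)*(q + 1/2)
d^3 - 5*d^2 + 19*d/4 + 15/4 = (d - 3)*(d - 5/2)*(d + 1/2)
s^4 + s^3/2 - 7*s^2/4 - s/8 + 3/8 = (s - 1)*(s - 1/2)*(s + 1/2)*(s + 3/2)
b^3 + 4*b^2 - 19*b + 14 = (b - 2)*(b - 1)*(b + 7)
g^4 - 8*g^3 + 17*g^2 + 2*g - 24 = (g - 4)*(g - 3)*(g - 2)*(g + 1)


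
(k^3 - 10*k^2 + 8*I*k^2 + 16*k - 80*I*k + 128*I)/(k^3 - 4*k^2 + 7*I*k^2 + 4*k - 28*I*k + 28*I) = (k^2 + 8*k*(-1 + I) - 64*I)/(k^2 + k*(-2 + 7*I) - 14*I)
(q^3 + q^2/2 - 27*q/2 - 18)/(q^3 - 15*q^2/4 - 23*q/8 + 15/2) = 4*(q + 3)/(4*q - 5)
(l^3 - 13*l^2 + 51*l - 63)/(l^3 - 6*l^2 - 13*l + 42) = (l^2 - 6*l + 9)/(l^2 + l - 6)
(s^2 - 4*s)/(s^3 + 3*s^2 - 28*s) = 1/(s + 7)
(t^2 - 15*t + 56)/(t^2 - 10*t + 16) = (t - 7)/(t - 2)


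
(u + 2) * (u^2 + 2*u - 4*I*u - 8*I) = u^3 + 4*u^2 - 4*I*u^2 + 4*u - 16*I*u - 16*I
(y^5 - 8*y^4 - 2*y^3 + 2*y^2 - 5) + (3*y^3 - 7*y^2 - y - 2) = y^5 - 8*y^4 + y^3 - 5*y^2 - y - 7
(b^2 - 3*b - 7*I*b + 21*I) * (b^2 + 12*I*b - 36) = b^4 - 3*b^3 + 5*I*b^3 + 48*b^2 - 15*I*b^2 - 144*b + 252*I*b - 756*I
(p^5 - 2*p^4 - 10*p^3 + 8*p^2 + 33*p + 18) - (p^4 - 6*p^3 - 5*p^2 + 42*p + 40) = p^5 - 3*p^4 - 4*p^3 + 13*p^2 - 9*p - 22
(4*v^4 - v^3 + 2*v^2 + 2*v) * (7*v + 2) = 28*v^5 + v^4 + 12*v^3 + 18*v^2 + 4*v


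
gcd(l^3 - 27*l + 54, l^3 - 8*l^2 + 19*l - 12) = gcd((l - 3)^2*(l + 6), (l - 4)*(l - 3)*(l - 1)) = l - 3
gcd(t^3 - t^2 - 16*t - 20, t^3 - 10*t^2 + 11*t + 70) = t^2 - 3*t - 10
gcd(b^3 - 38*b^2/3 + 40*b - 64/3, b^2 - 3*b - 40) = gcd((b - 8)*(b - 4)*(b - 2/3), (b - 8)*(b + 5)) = b - 8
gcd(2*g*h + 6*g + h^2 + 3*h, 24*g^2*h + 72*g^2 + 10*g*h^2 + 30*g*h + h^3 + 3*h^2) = h + 3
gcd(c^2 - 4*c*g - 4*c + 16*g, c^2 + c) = 1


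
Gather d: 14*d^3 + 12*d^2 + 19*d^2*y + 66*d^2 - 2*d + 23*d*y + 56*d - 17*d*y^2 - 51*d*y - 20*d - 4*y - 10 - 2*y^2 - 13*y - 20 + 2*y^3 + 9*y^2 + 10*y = 14*d^3 + d^2*(19*y + 78) + d*(-17*y^2 - 28*y + 34) + 2*y^3 + 7*y^2 - 7*y - 30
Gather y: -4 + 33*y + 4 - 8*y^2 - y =-8*y^2 + 32*y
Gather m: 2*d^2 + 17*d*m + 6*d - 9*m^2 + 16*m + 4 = 2*d^2 + 6*d - 9*m^2 + m*(17*d + 16) + 4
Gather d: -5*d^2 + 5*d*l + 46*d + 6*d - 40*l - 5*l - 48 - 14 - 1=-5*d^2 + d*(5*l + 52) - 45*l - 63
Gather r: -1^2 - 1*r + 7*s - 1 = -r + 7*s - 2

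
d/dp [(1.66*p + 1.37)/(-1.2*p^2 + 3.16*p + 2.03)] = (1.992*p^2 + 3.288*p - 0.9594)/(1.44*p^4 - 7.584*p^3 + 5.1136*p^2 + 12.8296*p + 4.1209)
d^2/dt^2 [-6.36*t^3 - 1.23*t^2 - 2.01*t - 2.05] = -38.16*t - 2.46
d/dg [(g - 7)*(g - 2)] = 2*g - 9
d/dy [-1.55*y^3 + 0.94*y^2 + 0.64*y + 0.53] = -4.65*y^2 + 1.88*y + 0.64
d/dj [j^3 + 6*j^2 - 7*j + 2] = 3*j^2 + 12*j - 7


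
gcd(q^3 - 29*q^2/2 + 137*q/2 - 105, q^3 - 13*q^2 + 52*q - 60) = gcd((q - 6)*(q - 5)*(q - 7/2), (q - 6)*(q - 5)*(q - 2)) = q^2 - 11*q + 30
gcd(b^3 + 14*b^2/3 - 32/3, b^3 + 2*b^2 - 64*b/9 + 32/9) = b^2 + 8*b/3 - 16/3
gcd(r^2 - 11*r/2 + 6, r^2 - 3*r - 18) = 1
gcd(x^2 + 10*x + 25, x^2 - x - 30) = x + 5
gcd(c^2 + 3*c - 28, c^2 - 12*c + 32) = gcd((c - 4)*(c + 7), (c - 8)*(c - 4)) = c - 4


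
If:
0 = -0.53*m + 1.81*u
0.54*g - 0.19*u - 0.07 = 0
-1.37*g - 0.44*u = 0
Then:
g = 0.06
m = -0.66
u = -0.19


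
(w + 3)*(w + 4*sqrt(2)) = w^2 + 3*w + 4*sqrt(2)*w + 12*sqrt(2)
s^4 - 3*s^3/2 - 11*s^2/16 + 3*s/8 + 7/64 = (s - 7/4)*(s - 1/2)*(s + 1/4)*(s + 1/2)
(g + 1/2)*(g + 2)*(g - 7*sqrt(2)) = g^3 - 7*sqrt(2)*g^2 + 5*g^2/2 - 35*sqrt(2)*g/2 + g - 7*sqrt(2)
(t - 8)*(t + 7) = t^2 - t - 56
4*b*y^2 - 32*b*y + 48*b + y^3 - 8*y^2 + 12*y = (4*b + y)*(y - 6)*(y - 2)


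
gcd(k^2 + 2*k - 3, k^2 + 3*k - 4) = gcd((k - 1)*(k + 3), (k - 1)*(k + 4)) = k - 1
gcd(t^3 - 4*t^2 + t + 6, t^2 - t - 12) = 1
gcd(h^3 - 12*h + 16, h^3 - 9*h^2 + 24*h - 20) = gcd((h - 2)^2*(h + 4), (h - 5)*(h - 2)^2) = h^2 - 4*h + 4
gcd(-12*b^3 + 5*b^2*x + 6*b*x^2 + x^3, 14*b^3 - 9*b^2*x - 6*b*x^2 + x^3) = -b + x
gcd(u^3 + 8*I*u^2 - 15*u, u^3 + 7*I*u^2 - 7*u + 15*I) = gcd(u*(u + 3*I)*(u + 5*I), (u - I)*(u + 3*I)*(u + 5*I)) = u^2 + 8*I*u - 15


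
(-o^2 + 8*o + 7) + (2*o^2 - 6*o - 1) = o^2 + 2*o + 6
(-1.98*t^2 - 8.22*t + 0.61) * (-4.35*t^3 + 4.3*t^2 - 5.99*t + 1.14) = 8.613*t^5 + 27.243*t^4 - 26.1393*t^3 + 49.6036*t^2 - 13.0247*t + 0.6954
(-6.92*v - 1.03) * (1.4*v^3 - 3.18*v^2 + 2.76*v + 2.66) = -9.688*v^4 + 20.5636*v^3 - 15.8238*v^2 - 21.25*v - 2.7398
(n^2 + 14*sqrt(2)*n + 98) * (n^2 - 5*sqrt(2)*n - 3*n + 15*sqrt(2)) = n^4 - 3*n^3 + 9*sqrt(2)*n^3 - 42*n^2 - 27*sqrt(2)*n^2 - 490*sqrt(2)*n + 126*n + 1470*sqrt(2)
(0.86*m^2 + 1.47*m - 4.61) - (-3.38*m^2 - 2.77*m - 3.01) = 4.24*m^2 + 4.24*m - 1.6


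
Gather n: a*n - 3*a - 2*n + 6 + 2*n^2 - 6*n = -3*a + 2*n^2 + n*(a - 8) + 6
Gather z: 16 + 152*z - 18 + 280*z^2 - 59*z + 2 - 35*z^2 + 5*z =245*z^2 + 98*z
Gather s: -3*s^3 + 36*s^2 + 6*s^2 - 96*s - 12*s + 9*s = -3*s^3 + 42*s^2 - 99*s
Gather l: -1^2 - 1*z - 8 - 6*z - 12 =-7*z - 21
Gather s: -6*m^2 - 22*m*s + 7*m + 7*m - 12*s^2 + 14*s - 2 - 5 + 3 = -6*m^2 + 14*m - 12*s^2 + s*(14 - 22*m) - 4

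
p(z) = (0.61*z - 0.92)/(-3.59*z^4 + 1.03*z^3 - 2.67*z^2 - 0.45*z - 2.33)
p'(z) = (0.61*z - 0.92)*(14.36*z^3 - 3.09*z^2 + 5.34*z + 0.45)/(-3.59*z^4 + 1.03*z^3 - 2.67*z^2 - 0.45*z - 2.33)^2 + 0.61/(-3.59*z^4 + 1.03*z^3 - 2.67*z^2 - 0.45*z - 2.33)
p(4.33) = -0.00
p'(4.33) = 0.00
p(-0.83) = 0.23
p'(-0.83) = 0.45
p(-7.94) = 0.00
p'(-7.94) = 0.00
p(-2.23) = 0.02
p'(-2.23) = 0.03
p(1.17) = 0.02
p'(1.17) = -0.09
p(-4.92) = 0.00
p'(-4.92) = 0.00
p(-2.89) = 0.01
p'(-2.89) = 0.01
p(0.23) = 0.30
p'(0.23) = -0.44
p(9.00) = -0.00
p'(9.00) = 0.00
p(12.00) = -0.00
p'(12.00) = 0.00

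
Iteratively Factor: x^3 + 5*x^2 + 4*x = (x + 4)*(x^2 + x) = (x + 1)*(x + 4)*(x)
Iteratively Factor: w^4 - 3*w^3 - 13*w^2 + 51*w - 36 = (w - 3)*(w^3 - 13*w + 12) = (w - 3)*(w - 1)*(w^2 + w - 12) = (w - 3)^2*(w - 1)*(w + 4)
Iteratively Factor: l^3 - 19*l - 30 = (l - 5)*(l^2 + 5*l + 6) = (l - 5)*(l + 2)*(l + 3)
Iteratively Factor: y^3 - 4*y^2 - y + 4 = (y - 4)*(y^2 - 1) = (y - 4)*(y - 1)*(y + 1)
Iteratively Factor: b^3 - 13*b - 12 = (b + 3)*(b^2 - 3*b - 4) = (b + 1)*(b + 3)*(b - 4)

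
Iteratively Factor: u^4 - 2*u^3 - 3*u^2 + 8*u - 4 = (u - 2)*(u^3 - 3*u + 2) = (u - 2)*(u + 2)*(u^2 - 2*u + 1) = (u - 2)*(u - 1)*(u + 2)*(u - 1)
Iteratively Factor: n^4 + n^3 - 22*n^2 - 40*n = (n + 2)*(n^3 - n^2 - 20*n) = (n + 2)*(n + 4)*(n^2 - 5*n) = (n - 5)*(n + 2)*(n + 4)*(n)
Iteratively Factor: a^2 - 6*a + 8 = (a - 4)*(a - 2)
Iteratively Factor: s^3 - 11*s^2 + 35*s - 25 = (s - 1)*(s^2 - 10*s + 25) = (s - 5)*(s - 1)*(s - 5)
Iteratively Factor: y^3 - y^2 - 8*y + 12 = (y + 3)*(y^2 - 4*y + 4) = (y - 2)*(y + 3)*(y - 2)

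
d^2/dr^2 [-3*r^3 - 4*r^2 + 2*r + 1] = -18*r - 8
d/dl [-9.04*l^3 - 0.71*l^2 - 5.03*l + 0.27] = -27.12*l^2 - 1.42*l - 5.03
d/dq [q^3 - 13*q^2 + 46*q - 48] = 3*q^2 - 26*q + 46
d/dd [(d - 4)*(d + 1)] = 2*d - 3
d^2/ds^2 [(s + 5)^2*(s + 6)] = 6*s + 32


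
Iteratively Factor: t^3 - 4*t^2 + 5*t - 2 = (t - 2)*(t^2 - 2*t + 1) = (t - 2)*(t - 1)*(t - 1)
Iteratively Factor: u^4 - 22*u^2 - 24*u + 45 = (u + 3)*(u^3 - 3*u^2 - 13*u + 15) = (u - 5)*(u + 3)*(u^2 + 2*u - 3) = (u - 5)*(u - 1)*(u + 3)*(u + 3)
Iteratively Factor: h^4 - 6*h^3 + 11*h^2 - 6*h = (h - 3)*(h^3 - 3*h^2 + 2*h) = (h - 3)*(h - 2)*(h^2 - h) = (h - 3)*(h - 2)*(h - 1)*(h)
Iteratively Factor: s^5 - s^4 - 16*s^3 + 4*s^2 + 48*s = (s - 2)*(s^4 + s^3 - 14*s^2 - 24*s) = (s - 4)*(s - 2)*(s^3 + 5*s^2 + 6*s) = (s - 4)*(s - 2)*(s + 3)*(s^2 + 2*s) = (s - 4)*(s - 2)*(s + 2)*(s + 3)*(s)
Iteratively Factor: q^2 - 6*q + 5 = (q - 1)*(q - 5)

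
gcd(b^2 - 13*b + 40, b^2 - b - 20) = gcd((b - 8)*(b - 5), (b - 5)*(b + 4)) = b - 5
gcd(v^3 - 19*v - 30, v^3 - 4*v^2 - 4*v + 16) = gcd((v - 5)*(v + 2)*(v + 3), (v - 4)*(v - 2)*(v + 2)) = v + 2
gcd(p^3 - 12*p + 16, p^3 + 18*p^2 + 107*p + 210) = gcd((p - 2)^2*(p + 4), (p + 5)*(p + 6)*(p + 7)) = 1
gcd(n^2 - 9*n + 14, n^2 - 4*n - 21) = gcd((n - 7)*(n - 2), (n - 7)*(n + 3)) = n - 7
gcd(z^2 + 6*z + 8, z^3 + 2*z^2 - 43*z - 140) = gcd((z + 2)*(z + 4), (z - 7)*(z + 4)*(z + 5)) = z + 4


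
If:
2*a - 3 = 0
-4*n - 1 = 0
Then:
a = 3/2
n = -1/4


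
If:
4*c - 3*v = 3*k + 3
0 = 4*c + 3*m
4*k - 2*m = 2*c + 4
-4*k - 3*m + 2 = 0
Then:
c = 3/7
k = 13/14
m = -4/7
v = -19/14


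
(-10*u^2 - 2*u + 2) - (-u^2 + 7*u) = -9*u^2 - 9*u + 2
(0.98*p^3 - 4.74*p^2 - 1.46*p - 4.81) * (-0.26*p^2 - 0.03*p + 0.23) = -0.2548*p^5 + 1.203*p^4 + 0.7472*p^3 + 0.2042*p^2 - 0.1915*p - 1.1063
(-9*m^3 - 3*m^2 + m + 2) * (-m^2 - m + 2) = 9*m^5 + 12*m^4 - 16*m^3 - 9*m^2 + 4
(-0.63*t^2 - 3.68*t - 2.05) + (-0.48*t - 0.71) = -0.63*t^2 - 4.16*t - 2.76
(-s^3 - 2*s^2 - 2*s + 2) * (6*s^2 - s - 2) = -6*s^5 - 11*s^4 - 8*s^3 + 18*s^2 + 2*s - 4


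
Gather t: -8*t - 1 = -8*t - 1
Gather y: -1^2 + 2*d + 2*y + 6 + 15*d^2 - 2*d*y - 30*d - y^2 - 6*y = 15*d^2 - 28*d - y^2 + y*(-2*d - 4) + 5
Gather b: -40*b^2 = -40*b^2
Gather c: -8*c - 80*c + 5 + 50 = 55 - 88*c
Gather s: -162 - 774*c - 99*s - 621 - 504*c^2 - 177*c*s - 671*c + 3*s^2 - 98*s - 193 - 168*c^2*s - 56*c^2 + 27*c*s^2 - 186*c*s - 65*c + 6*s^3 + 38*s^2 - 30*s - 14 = -560*c^2 - 1510*c + 6*s^3 + s^2*(27*c + 41) + s*(-168*c^2 - 363*c - 227) - 990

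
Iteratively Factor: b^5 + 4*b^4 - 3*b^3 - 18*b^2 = (b)*(b^4 + 4*b^3 - 3*b^2 - 18*b) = b*(b + 3)*(b^3 + b^2 - 6*b) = b*(b + 3)^2*(b^2 - 2*b) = b^2*(b + 3)^2*(b - 2)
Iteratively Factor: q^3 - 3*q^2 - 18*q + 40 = (q - 2)*(q^2 - q - 20) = (q - 5)*(q - 2)*(q + 4)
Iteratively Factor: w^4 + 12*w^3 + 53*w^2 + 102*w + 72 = (w + 2)*(w^3 + 10*w^2 + 33*w + 36) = (w + 2)*(w + 4)*(w^2 + 6*w + 9) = (w + 2)*(w + 3)*(w + 4)*(w + 3)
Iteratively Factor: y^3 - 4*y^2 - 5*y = (y + 1)*(y^2 - 5*y) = y*(y + 1)*(y - 5)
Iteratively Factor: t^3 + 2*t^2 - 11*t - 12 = (t + 1)*(t^2 + t - 12) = (t + 1)*(t + 4)*(t - 3)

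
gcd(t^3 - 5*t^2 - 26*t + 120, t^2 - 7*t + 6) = t - 6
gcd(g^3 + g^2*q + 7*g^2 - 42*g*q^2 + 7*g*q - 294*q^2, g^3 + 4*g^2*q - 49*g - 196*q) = g + 7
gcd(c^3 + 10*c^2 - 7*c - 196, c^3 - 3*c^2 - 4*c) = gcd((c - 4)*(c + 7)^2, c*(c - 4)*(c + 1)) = c - 4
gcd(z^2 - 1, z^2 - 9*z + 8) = z - 1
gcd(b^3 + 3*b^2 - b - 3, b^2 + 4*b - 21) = 1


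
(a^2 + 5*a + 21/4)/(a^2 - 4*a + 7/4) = (4*a^2 + 20*a + 21)/(4*a^2 - 16*a + 7)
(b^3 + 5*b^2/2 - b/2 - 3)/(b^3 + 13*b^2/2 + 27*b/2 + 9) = (b - 1)/(b + 3)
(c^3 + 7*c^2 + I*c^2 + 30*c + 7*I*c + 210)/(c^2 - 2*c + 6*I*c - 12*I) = (c^2 + c*(7 - 5*I) - 35*I)/(c - 2)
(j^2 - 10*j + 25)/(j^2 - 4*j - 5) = (j - 5)/(j + 1)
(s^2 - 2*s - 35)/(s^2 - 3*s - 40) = (s - 7)/(s - 8)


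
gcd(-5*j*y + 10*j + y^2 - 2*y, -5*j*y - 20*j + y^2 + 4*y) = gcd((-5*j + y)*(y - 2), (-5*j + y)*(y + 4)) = -5*j + y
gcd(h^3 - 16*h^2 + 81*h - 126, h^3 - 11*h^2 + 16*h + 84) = h^2 - 13*h + 42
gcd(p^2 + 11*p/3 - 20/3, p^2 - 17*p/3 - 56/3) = 1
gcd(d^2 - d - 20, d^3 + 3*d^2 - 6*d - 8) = d + 4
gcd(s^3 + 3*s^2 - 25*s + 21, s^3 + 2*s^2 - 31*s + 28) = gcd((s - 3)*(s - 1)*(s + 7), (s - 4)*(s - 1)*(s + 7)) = s^2 + 6*s - 7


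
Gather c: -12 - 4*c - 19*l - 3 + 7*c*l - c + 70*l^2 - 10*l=c*(7*l - 5) + 70*l^2 - 29*l - 15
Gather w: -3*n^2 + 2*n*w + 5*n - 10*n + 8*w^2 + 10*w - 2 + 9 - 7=-3*n^2 - 5*n + 8*w^2 + w*(2*n + 10)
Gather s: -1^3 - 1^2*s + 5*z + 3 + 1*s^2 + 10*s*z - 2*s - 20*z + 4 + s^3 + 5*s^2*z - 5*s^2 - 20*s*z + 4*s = s^3 + s^2*(5*z - 4) + s*(1 - 10*z) - 15*z + 6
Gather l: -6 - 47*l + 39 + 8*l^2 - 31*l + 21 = 8*l^2 - 78*l + 54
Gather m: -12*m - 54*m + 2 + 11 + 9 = 22 - 66*m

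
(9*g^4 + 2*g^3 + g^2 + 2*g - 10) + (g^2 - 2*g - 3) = 9*g^4 + 2*g^3 + 2*g^2 - 13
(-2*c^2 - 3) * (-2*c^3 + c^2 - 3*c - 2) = 4*c^5 - 2*c^4 + 12*c^3 + c^2 + 9*c + 6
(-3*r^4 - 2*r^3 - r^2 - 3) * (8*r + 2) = -24*r^5 - 22*r^4 - 12*r^3 - 2*r^2 - 24*r - 6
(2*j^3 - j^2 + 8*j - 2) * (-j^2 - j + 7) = -2*j^5 - j^4 + 7*j^3 - 13*j^2 + 58*j - 14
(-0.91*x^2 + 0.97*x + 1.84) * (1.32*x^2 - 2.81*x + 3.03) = -1.2012*x^4 + 3.8375*x^3 - 3.0542*x^2 - 2.2313*x + 5.5752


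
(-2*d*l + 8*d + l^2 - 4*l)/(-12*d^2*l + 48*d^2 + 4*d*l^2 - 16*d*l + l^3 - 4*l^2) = 1/(6*d + l)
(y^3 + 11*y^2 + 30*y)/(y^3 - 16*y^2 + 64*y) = (y^2 + 11*y + 30)/(y^2 - 16*y + 64)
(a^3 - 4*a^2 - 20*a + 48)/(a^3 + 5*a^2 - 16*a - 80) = (a^2 - 8*a + 12)/(a^2 + a - 20)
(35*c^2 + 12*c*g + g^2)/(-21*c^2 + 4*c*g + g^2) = (-5*c - g)/(3*c - g)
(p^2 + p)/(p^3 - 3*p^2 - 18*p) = (p + 1)/(p^2 - 3*p - 18)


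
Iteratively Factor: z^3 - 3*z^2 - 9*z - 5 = (z + 1)*(z^2 - 4*z - 5) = (z - 5)*(z + 1)*(z + 1)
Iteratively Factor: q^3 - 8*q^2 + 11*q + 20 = (q - 4)*(q^2 - 4*q - 5) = (q - 4)*(q + 1)*(q - 5)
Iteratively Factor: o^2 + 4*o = (o)*(o + 4)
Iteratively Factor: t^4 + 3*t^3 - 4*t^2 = (t)*(t^3 + 3*t^2 - 4*t) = t*(t - 1)*(t^2 + 4*t) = t^2*(t - 1)*(t + 4)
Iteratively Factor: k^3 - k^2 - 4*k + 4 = (k + 2)*(k^2 - 3*k + 2) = (k - 1)*(k + 2)*(k - 2)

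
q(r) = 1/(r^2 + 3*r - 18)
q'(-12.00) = 0.00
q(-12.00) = 0.01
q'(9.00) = 0.00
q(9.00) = 0.01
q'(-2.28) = 0.00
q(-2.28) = -0.05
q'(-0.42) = -0.01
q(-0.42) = -0.05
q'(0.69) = -0.02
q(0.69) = -0.06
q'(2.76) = -1.93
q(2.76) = -0.48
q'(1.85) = -0.08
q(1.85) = -0.11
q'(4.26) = -0.07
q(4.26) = 0.08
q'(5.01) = -0.03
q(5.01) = 0.05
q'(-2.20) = 0.00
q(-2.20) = -0.05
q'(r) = (-2*r - 3)/(r^2 + 3*r - 18)^2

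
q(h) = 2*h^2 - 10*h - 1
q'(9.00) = 26.00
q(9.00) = 71.00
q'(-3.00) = -22.00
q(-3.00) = 47.00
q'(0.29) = -8.84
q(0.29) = -3.73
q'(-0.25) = -11.00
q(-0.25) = 1.62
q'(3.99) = 5.96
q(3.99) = -9.06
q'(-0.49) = -11.96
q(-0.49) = 4.38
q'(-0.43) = -11.72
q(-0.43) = 3.67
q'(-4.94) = -29.76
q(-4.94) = 97.21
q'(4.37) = 7.48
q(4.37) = -6.51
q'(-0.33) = -11.32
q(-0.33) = 2.52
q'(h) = 4*h - 10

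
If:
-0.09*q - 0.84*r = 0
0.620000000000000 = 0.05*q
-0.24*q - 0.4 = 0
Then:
No Solution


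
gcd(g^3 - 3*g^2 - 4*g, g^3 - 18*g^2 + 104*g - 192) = g - 4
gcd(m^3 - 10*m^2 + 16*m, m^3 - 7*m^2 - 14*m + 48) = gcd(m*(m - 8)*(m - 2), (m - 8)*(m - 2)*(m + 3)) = m^2 - 10*m + 16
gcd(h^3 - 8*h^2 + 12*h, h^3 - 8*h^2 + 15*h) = h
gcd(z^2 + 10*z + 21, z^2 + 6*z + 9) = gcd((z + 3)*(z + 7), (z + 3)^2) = z + 3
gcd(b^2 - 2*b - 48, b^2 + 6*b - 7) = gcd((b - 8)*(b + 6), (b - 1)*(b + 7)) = 1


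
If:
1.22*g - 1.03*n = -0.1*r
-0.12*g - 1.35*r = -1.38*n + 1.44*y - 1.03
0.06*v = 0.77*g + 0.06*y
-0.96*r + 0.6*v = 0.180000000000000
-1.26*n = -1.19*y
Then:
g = 0.10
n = 0.19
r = 0.73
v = 1.47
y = 0.20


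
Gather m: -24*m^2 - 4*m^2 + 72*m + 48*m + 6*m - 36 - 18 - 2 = -28*m^2 + 126*m - 56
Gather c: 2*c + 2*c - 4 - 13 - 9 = 4*c - 26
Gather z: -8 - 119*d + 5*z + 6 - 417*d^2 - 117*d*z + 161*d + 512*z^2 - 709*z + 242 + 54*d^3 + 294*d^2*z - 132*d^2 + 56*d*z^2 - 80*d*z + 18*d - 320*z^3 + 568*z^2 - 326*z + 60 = 54*d^3 - 549*d^2 + 60*d - 320*z^3 + z^2*(56*d + 1080) + z*(294*d^2 - 197*d - 1030) + 300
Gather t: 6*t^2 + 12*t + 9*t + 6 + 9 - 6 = 6*t^2 + 21*t + 9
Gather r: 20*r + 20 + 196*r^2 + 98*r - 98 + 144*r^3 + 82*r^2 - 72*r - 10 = 144*r^3 + 278*r^2 + 46*r - 88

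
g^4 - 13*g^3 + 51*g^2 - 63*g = g*(g - 7)*(g - 3)^2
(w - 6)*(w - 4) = w^2 - 10*w + 24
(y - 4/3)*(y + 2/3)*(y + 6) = y^3 + 16*y^2/3 - 44*y/9 - 16/3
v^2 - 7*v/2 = v*(v - 7/2)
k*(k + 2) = k^2 + 2*k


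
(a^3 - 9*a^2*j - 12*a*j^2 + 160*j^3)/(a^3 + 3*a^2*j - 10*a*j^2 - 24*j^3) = (a^2 - 13*a*j + 40*j^2)/(a^2 - a*j - 6*j^2)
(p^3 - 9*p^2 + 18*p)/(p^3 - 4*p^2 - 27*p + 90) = p/(p + 5)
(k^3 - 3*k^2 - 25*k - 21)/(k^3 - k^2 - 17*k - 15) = (k - 7)/(k - 5)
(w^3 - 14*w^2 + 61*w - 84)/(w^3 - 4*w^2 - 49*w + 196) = (w - 3)/(w + 7)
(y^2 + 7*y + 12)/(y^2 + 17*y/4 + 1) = 4*(y + 3)/(4*y + 1)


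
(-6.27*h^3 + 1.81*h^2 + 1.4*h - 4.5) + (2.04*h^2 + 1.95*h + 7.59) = -6.27*h^3 + 3.85*h^2 + 3.35*h + 3.09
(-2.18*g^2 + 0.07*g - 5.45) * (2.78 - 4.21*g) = 9.1778*g^3 - 6.3551*g^2 + 23.1391*g - 15.151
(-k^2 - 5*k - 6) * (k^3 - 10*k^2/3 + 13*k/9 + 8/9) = -k^5 - 5*k^4/3 + 83*k^3/9 + 107*k^2/9 - 118*k/9 - 16/3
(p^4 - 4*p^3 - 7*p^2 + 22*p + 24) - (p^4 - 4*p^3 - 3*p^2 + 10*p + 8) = -4*p^2 + 12*p + 16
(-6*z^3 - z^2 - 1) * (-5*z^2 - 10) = 30*z^5 + 5*z^4 + 60*z^3 + 15*z^2 + 10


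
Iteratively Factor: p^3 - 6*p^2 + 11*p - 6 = (p - 2)*(p^2 - 4*p + 3) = (p - 2)*(p - 1)*(p - 3)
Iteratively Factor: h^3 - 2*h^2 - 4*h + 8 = (h - 2)*(h^2 - 4) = (h - 2)^2*(h + 2)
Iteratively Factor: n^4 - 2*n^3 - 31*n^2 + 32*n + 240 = (n - 4)*(n^3 + 2*n^2 - 23*n - 60) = (n - 4)*(n + 4)*(n^2 - 2*n - 15) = (n - 4)*(n + 3)*(n + 4)*(n - 5)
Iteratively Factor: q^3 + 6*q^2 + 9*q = (q)*(q^2 + 6*q + 9) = q*(q + 3)*(q + 3)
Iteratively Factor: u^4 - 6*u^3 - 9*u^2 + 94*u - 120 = (u - 2)*(u^3 - 4*u^2 - 17*u + 60) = (u - 3)*(u - 2)*(u^2 - u - 20) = (u - 5)*(u - 3)*(u - 2)*(u + 4)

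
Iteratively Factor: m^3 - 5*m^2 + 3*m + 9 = (m - 3)*(m^2 - 2*m - 3) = (m - 3)*(m + 1)*(m - 3)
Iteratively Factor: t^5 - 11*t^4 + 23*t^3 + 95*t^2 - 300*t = (t)*(t^4 - 11*t^3 + 23*t^2 + 95*t - 300) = t*(t - 4)*(t^3 - 7*t^2 - 5*t + 75) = t*(t - 5)*(t - 4)*(t^2 - 2*t - 15) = t*(t - 5)^2*(t - 4)*(t + 3)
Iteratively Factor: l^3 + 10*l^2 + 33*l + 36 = (l + 3)*(l^2 + 7*l + 12) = (l + 3)*(l + 4)*(l + 3)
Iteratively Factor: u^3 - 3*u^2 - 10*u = (u + 2)*(u^2 - 5*u) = (u - 5)*(u + 2)*(u)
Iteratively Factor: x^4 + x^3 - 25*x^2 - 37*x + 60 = (x + 4)*(x^3 - 3*x^2 - 13*x + 15) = (x - 5)*(x + 4)*(x^2 + 2*x - 3) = (x - 5)*(x + 3)*(x + 4)*(x - 1)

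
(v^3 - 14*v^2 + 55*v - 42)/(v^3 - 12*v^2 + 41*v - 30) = (v - 7)/(v - 5)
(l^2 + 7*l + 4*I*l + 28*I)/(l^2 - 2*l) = (l^2 + l*(7 + 4*I) + 28*I)/(l*(l - 2))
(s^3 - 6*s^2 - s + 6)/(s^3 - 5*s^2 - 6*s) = (s - 1)/s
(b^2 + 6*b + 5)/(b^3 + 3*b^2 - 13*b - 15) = 1/(b - 3)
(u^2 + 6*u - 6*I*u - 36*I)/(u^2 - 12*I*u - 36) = (u + 6)/(u - 6*I)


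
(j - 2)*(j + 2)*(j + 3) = j^3 + 3*j^2 - 4*j - 12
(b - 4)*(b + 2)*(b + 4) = b^3 + 2*b^2 - 16*b - 32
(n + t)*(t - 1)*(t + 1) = n*t^2 - n + t^3 - t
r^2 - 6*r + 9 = (r - 3)^2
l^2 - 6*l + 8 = (l - 4)*(l - 2)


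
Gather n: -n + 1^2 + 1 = 2 - n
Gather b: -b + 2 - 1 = 1 - b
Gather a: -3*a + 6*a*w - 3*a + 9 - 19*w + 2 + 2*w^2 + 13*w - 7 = a*(6*w - 6) + 2*w^2 - 6*w + 4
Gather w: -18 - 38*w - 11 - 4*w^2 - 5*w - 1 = -4*w^2 - 43*w - 30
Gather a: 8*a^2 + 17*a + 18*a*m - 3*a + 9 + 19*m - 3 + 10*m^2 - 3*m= 8*a^2 + a*(18*m + 14) + 10*m^2 + 16*m + 6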